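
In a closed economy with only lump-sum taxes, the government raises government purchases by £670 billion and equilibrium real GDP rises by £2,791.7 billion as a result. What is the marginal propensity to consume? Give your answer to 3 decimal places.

0.760

Implied spending multiplier k = ΔY/ΔG = 2,791.7/670 ≈ 4.1667.
Since k = 1/(1 − MPC), MPC = 1 − 1/k = 1 − ΔG/ΔY = 1 − 670/2,791.7 ≈ 0.760.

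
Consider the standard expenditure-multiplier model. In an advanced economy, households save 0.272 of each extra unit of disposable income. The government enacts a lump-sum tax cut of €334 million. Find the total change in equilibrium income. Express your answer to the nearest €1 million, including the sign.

MPC = 1 − MPS = 1 − 0.272 = 0.728.
A lump-sum tax change of −€334 million shifts disposable income by +€334 million; first-round consumption changes by −c × ΔT = −0.728 × (−€334 million) = +€243.152 million.
Expenditure multiplier = 1/(1 − MPC) = 1/(1 − 0.728) = 1/0.272 ≈ 3.676.
The tax multiplier is −c × k ≈ −2.676, so ΔY = k × (−c·ΔT) = (+€243.152 million) / 0.272 ≈ +€894 million.

+€894 million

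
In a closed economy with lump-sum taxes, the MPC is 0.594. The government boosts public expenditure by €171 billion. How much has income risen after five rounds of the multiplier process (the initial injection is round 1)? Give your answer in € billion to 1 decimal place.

€390.0 billion

Round 1 adds ΔG = €171 billion; each later round is MPC = 0.594 times the previous.
After 5 rounds: 171 + 101.574 + 60.334956 + 35.838963864 + 21.288344535216 = ΔG·(1 − c^5)/(1 − c) = 171 × (1 − 0.073948986280224)/0.406 ≈ €390 billion.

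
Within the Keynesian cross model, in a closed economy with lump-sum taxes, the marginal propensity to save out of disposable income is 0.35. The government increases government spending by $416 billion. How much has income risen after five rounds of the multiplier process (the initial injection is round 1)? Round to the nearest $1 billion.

$1,051 billion

MPC = 1 − MPS = 1 − 0.35 = 0.65.
Round 1 adds ΔG = $416 billion; each later round is MPC = 0.65 times the previous.
After 5 rounds: 416 + 270.4 + 175.76 + 114.244 + 74.2586 = ΔG·(1 − c^5)/(1 − c) = 416 × (1 − 0.1160290625)/0.35 ≈ $1,051 billion.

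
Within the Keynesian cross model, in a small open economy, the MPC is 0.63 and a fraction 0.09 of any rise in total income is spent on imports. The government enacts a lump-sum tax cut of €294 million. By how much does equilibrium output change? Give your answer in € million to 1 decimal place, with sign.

+€402.7 million

A lump-sum tax change of −€294 million shifts disposable income by +€294 million; first-round consumption changes by −c × ΔT = −0.63 × (−€294 million) = +€185.22 million.
Expenditure multiplier = 1/(1 − c + m) = 1/(1 − 0.63 + 0.09) = 1/0.46 ≈ 2.174.
The tax multiplier is −c × k ≈ −1.37, so ΔY = k × (−c·ΔT) = (+€185.22 million) / 0.46 ≈ +€402.7 million.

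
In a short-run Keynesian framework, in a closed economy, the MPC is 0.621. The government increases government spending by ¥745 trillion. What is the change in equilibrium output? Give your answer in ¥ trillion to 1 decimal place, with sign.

Expenditure multiplier = 1/(1 − MPC) = 1/(1 − 0.621) = 1/0.379 ≈ 2.639.
ΔY = k × ΔG = (+¥745 trillion) / 0.379 ≈ +¥1,965.7 trillion.

+¥1,965.7 trillion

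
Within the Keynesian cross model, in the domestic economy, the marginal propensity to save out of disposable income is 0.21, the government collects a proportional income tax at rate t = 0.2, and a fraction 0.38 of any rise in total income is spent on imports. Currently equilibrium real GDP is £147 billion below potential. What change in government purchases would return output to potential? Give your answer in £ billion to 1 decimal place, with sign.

+£110.0 billion

MPC = 1 − MPS = 1 − 0.21 = 0.79.
Spending multiplier = 1/(1 − c(1−t) + m) = 1/(1 − 0.79×0.8 + 0.38) = 1/0.748 ≈ 1.337.
Need ΔY = +£147 billion, so ΔG = ΔY/k = (+£147 billion) × 0.748 ≈ +£110 billion.
The government should increase government purchases by £110 billion.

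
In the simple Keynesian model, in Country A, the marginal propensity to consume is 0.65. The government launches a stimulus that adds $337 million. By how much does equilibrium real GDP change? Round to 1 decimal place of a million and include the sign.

Government-spending multiplier = 1/(1 − MPC) = 1/(1 − 0.65) = 1/0.35 ≈ 2.857.
ΔY = k × ΔG = (+$337 million) / 0.35 ≈ +$962.9 million.

+$962.9 million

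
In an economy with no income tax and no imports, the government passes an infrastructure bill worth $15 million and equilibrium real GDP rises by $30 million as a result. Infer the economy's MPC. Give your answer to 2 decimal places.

0.50

Implied spending multiplier k = ΔY/ΔG = 30/15 = 2.
Since k = 1/(1 − MPC), MPC = 1 − 1/k = 1 − ΔG/ΔY = 1 − 15/30 = 0.50.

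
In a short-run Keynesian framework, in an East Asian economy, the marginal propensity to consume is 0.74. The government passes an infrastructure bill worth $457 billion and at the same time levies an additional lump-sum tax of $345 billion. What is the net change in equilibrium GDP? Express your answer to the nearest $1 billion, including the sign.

+$776 billion

Expenditure multiplier = 1/(1 − MPC) = 1/(1 − 0.74) = 1/0.26 ≈ 3.846.
ΔG contributes k·ΔG = (+$457 billion) / 0.26 ≈ +$1,757.7 billion.
ΔT of +$345 billion changes first-round spending by −c·ΔT = −$255.3 billion, contributing k·(−c·ΔT) = (−$255.3 billion) / 0.26 ≈ −$981.9 billion.
Net ΔY = k(ΔG − c·ΔT) = (+$201.7 billion) / 0.26 ≈ +$776 billion.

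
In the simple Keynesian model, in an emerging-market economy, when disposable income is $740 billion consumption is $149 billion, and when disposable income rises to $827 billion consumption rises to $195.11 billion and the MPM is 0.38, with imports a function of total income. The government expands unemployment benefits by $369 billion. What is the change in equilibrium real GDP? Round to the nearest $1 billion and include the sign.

MPC = ΔC/ΔYd = (195.11 − 149)/(827 − 740) = 46.11/87 = 0.53.
The transfer change shifts disposable income by +$369 billion, so first-round consumption changes by c·ΔTR = 0.53 × (+$369 billion) = +$195.57 billion.
Expenditure multiplier = 1/(1 − c + m) = 1/(1 − 0.53 + 0.38) = 1/0.85 ≈ 1.176.
The transfer multiplier is c × k ≈ 0.624, so ΔY = k × (c·ΔTR) = (+$195.57 billion) / 0.85 ≈ +$230 billion.

+$230 billion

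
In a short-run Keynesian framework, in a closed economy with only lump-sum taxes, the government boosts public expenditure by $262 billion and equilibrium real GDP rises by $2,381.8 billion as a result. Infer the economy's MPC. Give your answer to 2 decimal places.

0.89

Implied spending multiplier k = ΔY/ΔG = 2,381.8/262 ≈ 9.0908.
Since k = 1/(1 − MPC), MPC = 1 − 1/k = 1 − ΔG/ΔY = 1 − 262/2,381.8 ≈ 0.89.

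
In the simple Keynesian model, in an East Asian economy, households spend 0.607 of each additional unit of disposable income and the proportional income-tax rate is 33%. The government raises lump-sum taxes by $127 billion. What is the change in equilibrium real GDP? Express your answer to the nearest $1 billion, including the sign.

A lump-sum tax change of +$127 billion shifts disposable income by −$127 billion; first-round consumption changes by −c × ΔT = −0.607 × (+$127 billion) = −$77.089 billion.
Expenditure multiplier = 1/(1 − c(1−t)) = 1/(1 − 0.607×0.67) = 1/0.59331 ≈ 1.685.
The tax multiplier is −c × k ≈ −1.023, so ΔY = k × (−c·ΔT) = (−$77.089 billion) / 0.59331 ≈ −$130 billion.

−$130 billion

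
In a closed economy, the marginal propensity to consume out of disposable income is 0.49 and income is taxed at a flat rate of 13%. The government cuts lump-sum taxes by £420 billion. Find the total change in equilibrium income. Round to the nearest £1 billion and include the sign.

+£359 billion

A lump-sum tax change of −£420 billion shifts disposable income by +£420 billion; first-round consumption changes by −c × ΔT = −0.49 × (−£420 billion) = +£205.8 billion.
Expenditure multiplier = 1/(1 − c(1−t)) = 1/(1 − 0.49×0.87) = 1/0.5737 ≈ 1.743.
The tax multiplier is −c × k ≈ −0.854, so ΔY = k × (−c·ΔT) = (+£205.8 billion) / 0.5737 ≈ +£359 billion.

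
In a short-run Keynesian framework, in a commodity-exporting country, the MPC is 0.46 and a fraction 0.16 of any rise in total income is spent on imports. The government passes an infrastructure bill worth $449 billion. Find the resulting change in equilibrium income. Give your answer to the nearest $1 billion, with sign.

Government-spending multiplier = 1/(1 − c + m) = 1/(1 − 0.46 + 0.16) = 1/0.7 ≈ 1.429.
ΔY = k × ΔG = (+$449 billion) / 0.7 ≈ +$641 billion.

+$641 billion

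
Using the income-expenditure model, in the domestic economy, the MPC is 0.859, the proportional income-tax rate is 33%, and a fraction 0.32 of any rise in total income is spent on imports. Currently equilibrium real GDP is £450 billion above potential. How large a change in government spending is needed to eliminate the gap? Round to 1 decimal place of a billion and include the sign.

Spending multiplier = 1/(1 − c(1−t) + m) = 1/(1 − 0.859×0.67 + 0.32) = 1/0.74447 ≈ 1.343.
Need ΔY = −£450 billion, so ΔG = ΔY/k = (−£450 billion) × 0.74447 ≈ −£335 billion.
The government should cut government spending by £335 billion.

−£335.0 billion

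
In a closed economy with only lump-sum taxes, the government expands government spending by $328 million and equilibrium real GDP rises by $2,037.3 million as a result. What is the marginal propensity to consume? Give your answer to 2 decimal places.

Implied spending multiplier k = ΔY/ΔG = 2,037.3/328 ≈ 6.2113.
Since k = 1/(1 − MPC), MPC = 1 − 1/k = 1 − ΔG/ΔY = 1 − 328/2,037.3 ≈ 0.84.

0.84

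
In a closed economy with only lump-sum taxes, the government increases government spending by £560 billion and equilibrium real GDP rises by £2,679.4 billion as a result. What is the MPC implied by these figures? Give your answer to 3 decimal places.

0.791

Implied spending multiplier k = ΔY/ΔG = 2,679.4/560 ≈ 4.7846.
Since k = 1/(1 − MPC), MPC = 1 − 1/k = 1 − ΔG/ΔY = 1 − 560/2,679.4 ≈ 0.791.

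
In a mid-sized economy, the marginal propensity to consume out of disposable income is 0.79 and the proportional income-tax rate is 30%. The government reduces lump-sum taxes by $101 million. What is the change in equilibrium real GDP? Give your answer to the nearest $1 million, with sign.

A lump-sum tax change of −$101 million shifts disposable income by +$101 million; first-round consumption changes by −c × ΔT = −0.79 × (−$101 million) = +$79.79 million.
Expenditure multiplier = 1/(1 − c(1−t)) = 1/(1 − 0.79×0.7) = 1/0.447 ≈ 2.237.
The tax multiplier is −c × k ≈ −1.767, so ΔY = k × (−c·ΔT) = (+$79.79 million) / 0.447 ≈ +$179 million.

+$179 million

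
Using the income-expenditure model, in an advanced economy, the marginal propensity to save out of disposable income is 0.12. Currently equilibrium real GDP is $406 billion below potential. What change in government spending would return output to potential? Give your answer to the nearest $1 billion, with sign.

MPC = 1 − MPS = 1 − 0.12 = 0.88.
Spending multiplier = 1/(1 − MPC) = 1/(1 − 0.88) = 1/0.12 ≈ 8.333.
Need ΔY = +$406 billion, so ΔG = ΔY/k = (+$406 billion) × 0.12 ≈ +$49 billion.
The government should increase government spending by $49 billion.

+$49 billion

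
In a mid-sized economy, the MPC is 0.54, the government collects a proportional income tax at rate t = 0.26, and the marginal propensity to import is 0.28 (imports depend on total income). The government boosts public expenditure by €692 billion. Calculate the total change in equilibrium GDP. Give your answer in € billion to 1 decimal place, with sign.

+€786.0 billion

Expenditure multiplier = 1/(1 − c(1−t) + m) = 1/(1 − 0.54×0.74 + 0.28) = 1/0.8804 ≈ 1.136.
ΔY = k × ΔG = (+€692 billion) / 0.8804 ≈ +€786 billion.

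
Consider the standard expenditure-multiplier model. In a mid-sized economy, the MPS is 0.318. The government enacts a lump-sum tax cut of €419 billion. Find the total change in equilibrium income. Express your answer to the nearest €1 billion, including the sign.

MPC = 1 − MPS = 1 − 0.318 = 0.682.
A lump-sum tax change of −€419 billion shifts disposable income by +€419 billion; first-round consumption changes by −c × ΔT = −0.682 × (−€419 billion) = +€285.758 billion.
Expenditure multiplier = 1/(1 − MPC) = 1/(1 − 0.682) = 1/0.318 ≈ 3.145.
The tax multiplier is −c × k ≈ −2.145, so ΔY = k × (−c·ΔT) = (+€285.758 billion) / 0.318 ≈ +€899 billion.

+€899 billion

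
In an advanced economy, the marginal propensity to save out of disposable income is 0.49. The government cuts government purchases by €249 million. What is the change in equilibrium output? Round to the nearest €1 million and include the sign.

MPC = 1 − MPS = 1 − 0.49 = 0.51.
Government-spending multiplier = 1/(1 − MPC) = 1/(1 − 0.51) = 1/0.49 ≈ 2.041.
ΔY = k × ΔG = (−€249 million) / 0.49 ≈ −€508 million.

−€508 million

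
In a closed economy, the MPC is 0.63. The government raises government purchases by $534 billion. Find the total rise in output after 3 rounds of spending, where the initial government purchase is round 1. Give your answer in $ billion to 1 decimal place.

$1,082.4 billion

Round 1 adds ΔG = $534 billion; each later round is MPC = 0.63 times the previous.
After 3 rounds: 534 + 336.42 + 211.9446 = ΔG·(1 − c^3)/(1 − c) = 534 × (1 − 0.250047)/0.37 ≈ $1,082.4 billion.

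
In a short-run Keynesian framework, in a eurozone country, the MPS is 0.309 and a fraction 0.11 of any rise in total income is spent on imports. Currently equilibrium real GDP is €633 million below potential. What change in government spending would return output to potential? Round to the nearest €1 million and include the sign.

+€265 million

MPC = 1 − MPS = 1 − 0.309 = 0.691.
Spending multiplier = 1/(1 − c + m) = 1/(1 − 0.691 + 0.11) = 1/0.419 ≈ 2.387.
Need ΔY = +€633 million, so ΔG = ΔY/k = (+€633 million) × 0.419 ≈ +€265 million.
The government should increase government spending by €265 million.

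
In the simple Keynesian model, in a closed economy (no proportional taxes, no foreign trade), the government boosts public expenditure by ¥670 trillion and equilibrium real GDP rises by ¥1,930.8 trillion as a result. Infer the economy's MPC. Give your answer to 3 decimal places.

Implied spending multiplier k = ΔY/ΔG = 1,930.8/670 ≈ 2.8818.
Since k = 1/(1 − MPC), MPC = 1 − 1/k = 1 − ΔG/ΔY = 1 − 670/1,930.8 ≈ 0.653.

0.653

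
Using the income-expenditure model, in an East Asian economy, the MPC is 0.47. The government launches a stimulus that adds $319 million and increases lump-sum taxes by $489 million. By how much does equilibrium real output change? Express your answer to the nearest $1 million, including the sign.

Expenditure multiplier = 1/(1 − MPC) = 1/(1 − 0.47) = 1/0.53 ≈ 1.887.
ΔG contributes k·ΔG = (+$319 million) / 0.53 ≈ +$601.9 million.
ΔT of +$489 million changes first-round spending by −c·ΔT = −$229.83 million, contributing k·(−c·ΔT) = (−$229.83 million) / 0.53 ≈ −$433.6 million.
Net ΔY = k(ΔG − c·ΔT) = (+$89.17 million) / 0.53 ≈ +$168 million.

+$168 million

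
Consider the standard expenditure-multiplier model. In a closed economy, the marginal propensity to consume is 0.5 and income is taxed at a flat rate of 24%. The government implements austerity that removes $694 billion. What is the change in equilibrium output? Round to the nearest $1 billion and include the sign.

Spending multiplier = 1/(1 − c(1−t)) = 1/(1 − 0.5×0.76) = 1/0.62 ≈ 1.613.
ΔY = k × ΔG = (−$694 billion) / 0.62 ≈ −$1,119 billion.

−$1,119 billion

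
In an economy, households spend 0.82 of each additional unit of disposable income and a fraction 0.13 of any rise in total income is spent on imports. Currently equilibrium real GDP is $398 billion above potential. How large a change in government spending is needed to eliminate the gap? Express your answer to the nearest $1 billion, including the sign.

−$123 billion

Spending multiplier = 1/(1 − c + m) = 1/(1 − 0.82 + 0.13) = 1/0.31 ≈ 3.226.
Need ΔY = −$398 billion, so ΔG = ΔY/k = (−$398 billion) × 0.31 ≈ −$123 billion.
The government should cut government spending by $123 billion.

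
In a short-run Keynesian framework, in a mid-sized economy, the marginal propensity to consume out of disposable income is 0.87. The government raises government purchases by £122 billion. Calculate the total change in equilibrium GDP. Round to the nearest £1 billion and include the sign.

Government-spending multiplier = 1/(1 − MPC) = 1/(1 − 0.87) = 1/0.13 ≈ 7.692.
ΔY = k × ΔG = (+£122 billion) / 0.13 ≈ +£938 billion.

+£938 billion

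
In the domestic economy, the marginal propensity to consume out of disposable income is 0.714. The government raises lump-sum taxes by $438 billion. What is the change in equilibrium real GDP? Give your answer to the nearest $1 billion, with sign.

A lump-sum tax change of +$438 billion shifts disposable income by −$438 billion; first-round consumption changes by −c × ΔT = −0.714 × (+$438 billion) = −$312.732 billion.
Expenditure multiplier = 1/(1 − MPC) = 1/(1 − 0.714) = 1/0.286 ≈ 3.497.
The tax multiplier is −c × k ≈ −2.497, so ΔY = k × (−c·ΔT) = (−$312.732 billion) / 0.286 ≈ −$1,093 billion.

−$1,093 billion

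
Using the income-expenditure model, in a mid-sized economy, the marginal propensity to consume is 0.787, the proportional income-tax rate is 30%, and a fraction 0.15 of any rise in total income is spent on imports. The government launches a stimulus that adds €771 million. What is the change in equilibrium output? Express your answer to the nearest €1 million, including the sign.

Spending multiplier = 1/(1 − c(1−t) + m) = 1/(1 − 0.787×0.7 + 0.15) = 1/0.5991 ≈ 1.669.
ΔY = k × ΔG = (+€771 million) / 0.5991 ≈ +€1,287 million.

+€1,287 million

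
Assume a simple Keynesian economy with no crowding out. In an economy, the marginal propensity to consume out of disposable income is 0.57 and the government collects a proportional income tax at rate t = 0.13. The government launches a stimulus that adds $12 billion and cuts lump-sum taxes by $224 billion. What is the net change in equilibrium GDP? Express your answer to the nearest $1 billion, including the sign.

+$277 billion

Expenditure multiplier = 1/(1 − c(1−t)) = 1/(1 − 0.57×0.87) = 1/0.5041 ≈ 1.984.
ΔG contributes k·ΔG = (+$12 billion) / 0.5041 ≈ +$23.8 billion.
ΔT of −$224 billion changes first-round spending by −c·ΔT = +$127.68 billion, contributing k·(−c·ΔT) = (+$127.68 billion) / 0.5041 ≈ +$253.3 billion.
Net ΔY = k(ΔG − c·ΔT) = (+$139.68 billion) / 0.5041 ≈ +$277 billion.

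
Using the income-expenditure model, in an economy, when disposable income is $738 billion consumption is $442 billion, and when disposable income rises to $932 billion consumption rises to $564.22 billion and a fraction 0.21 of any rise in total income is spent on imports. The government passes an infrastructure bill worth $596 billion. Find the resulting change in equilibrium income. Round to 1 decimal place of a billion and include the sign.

+$1,027.6 billion

MPC = ΔC/ΔYd = (564.22 − 442)/(932 − 738) = 122.22/194 = 0.63.
Spending multiplier = 1/(1 − c + m) = 1/(1 − 0.63 + 0.21) = 1/0.58 ≈ 1.724.
ΔY = k × ΔG = (+$596 billion) / 0.58 ≈ +$1,027.6 billion.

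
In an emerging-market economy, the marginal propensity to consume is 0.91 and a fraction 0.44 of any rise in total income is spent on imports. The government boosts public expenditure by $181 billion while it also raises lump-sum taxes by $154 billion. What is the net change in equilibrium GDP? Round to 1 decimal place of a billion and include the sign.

+$77.1 billion

Expenditure multiplier = 1/(1 − c + m) = 1/(1 − 0.91 + 0.44) = 1/0.53 ≈ 1.887.
ΔG contributes k·ΔG = (+$181 billion) / 0.53 ≈ +$341.5 billion.
ΔT of +$154 billion changes first-round spending by −c·ΔT = −$140.14 billion, contributing k·(−c·ΔT) = (−$140.14 billion) / 0.53 ≈ −$264.4 billion.
Net ΔY = k(ΔG − c·ΔT) = (+$40.86 billion) / 0.53 ≈ +$77.1 billion.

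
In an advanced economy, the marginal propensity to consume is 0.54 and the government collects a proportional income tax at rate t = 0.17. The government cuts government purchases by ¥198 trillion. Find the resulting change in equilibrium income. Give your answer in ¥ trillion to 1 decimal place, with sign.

−¥358.8 trillion

Spending multiplier = 1/(1 − c(1−t)) = 1/(1 − 0.54×0.83) = 1/0.5518 ≈ 1.812.
ΔY = k × ΔG = (−¥198 trillion) / 0.5518 ≈ −¥358.8 trillion.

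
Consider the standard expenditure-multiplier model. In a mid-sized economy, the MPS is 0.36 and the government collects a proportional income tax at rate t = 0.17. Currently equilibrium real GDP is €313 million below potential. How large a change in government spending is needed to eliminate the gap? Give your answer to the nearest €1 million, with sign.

+€147 million

MPC = 1 − MPS = 1 − 0.36 = 0.64.
Spending multiplier = 1/(1 − c(1−t)) = 1/(1 − 0.64×0.83) = 1/0.4688 ≈ 2.133.
Need ΔY = +€313 million, so ΔG = ΔY/k = (+€313 million) × 0.4688 ≈ +€147 million.
The government should increase government spending by €147 million.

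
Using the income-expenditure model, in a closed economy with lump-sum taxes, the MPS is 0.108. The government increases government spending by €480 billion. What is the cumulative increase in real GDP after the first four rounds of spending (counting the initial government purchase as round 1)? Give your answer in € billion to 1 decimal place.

€1,630.8 billion

MPC = 1 − MPS = 1 − 0.108 = 0.892.
Round 1 adds ΔG = €480 billion; each later round is MPC = 0.892 times the previous.
After 4 rounds: 480 + 428.16 + 381.91872 + 340.67149824 = ΔG·(1 − c^4)/(1 − c) = 480 × (1 − 0.633081200896)/0.108 ≈ €1,630.8 billion.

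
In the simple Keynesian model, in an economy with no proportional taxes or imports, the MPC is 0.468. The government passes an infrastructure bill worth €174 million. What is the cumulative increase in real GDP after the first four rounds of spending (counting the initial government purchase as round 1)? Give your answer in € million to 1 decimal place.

Round 1 adds ΔG = €174 million; each later round is MPC = 0.468 times the previous.
After 4 rounds: 174 + 81.432 + 38.110176 + 17.835562368 = ΔG·(1 − c^4)/(1 − c) = 174 × (1 − 0.047971512576)/0.532 ≈ €311.4 million.

€311.4 million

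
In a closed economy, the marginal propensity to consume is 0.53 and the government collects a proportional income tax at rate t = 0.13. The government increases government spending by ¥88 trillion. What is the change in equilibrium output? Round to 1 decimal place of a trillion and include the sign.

+¥163.3 trillion

Spending multiplier = 1/(1 − c(1−t)) = 1/(1 − 0.53×0.87) = 1/0.5389 ≈ 1.856.
ΔY = k × ΔG = (+¥88 trillion) / 0.5389 ≈ +¥163.3 trillion.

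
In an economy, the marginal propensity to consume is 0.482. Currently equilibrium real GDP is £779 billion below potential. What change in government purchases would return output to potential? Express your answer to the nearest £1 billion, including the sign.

Spending multiplier = 1/(1 − MPC) = 1/(1 − 0.482) = 1/0.518 ≈ 1.931.
Need ΔY = +£779 billion, so ΔG = ΔY/k = (+£779 billion) × 0.518 ≈ +£404 billion.
The government should increase government purchases by £404 billion.

+£404 billion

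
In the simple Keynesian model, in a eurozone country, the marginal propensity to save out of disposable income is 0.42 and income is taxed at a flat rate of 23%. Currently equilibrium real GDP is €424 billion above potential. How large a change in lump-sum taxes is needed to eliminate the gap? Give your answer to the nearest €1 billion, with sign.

MPC = 1 − MPS = 1 − 0.42 = 0.58.
Spending multiplier = 1/(1 − c(1−t)) = 1/(1 − 0.58×0.77) = 1/0.5534 ≈ 1.807.
Tax multiplier = −c·k = −0.58/0.5534 ≈ −1.048. Need ΔY = −€424 billion, so ΔT = ΔY/(−c·k) = −(−€424 billion) × 0.5534 / 0.58 ≈ +€405 billion.
The government should raise lump-sum taxes by €405 billion.

+€405 billion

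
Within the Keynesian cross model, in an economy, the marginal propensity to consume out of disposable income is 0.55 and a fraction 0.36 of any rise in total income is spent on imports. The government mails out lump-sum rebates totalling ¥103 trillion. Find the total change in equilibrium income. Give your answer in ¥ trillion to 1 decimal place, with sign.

A lump-sum tax change of −¥103 trillion shifts disposable income by +¥103 trillion; first-round consumption changes by −c × ΔT = −0.55 × (−¥103 trillion) = +¥56.65 trillion.
Expenditure multiplier = 1/(1 − c + m) = 1/(1 − 0.55 + 0.36) = 1/0.81 ≈ 1.235.
The tax multiplier is −c × k ≈ −0.679, so ΔY = k × (−c·ΔT) = (+¥56.65 trillion) / 0.81 ≈ +¥69.9 trillion.

+¥69.9 trillion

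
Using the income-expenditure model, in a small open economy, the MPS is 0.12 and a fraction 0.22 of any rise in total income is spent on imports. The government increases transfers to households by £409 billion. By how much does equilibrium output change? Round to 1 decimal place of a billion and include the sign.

MPC = 1 − MPS = 1 − 0.12 = 0.88.
The transfer change shifts disposable income by +£409 billion, so first-round consumption changes by c·ΔTR = 0.88 × (+£409 billion) = +£359.92 billion.
Expenditure multiplier = 1/(1 − c + m) = 1/(1 − 0.88 + 0.22) = 1/0.34 ≈ 2.941.
The transfer multiplier is c × k ≈ 2.588, so ΔY = k × (c·ΔTR) = (+£359.92 billion) / 0.34 ≈ +£1,058.6 billion.

+£1,058.6 billion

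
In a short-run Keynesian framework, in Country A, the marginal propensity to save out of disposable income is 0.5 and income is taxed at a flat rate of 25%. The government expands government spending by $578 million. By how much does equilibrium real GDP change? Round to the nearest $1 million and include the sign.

+$925 million

MPC = 1 − MPS = 1 − 0.5 = 0.5.
Government-spending multiplier = 1/(1 − c(1−t)) = 1/(1 − 0.5×0.75) = 1/0.625 = 1.6.
ΔY = k × ΔG = (+$578 million) / 0.625 ≈ +$925 million.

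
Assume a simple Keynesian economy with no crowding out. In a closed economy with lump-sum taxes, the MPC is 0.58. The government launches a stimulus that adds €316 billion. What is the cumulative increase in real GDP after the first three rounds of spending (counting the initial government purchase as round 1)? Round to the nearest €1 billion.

€606 billion

Round 1 adds ΔG = €316 billion; each later round is MPC = 0.58 times the previous.
After 3 rounds: 316 + 183.28 + 106.3024 = ΔG·(1 − c^3)/(1 − c) = 316 × (1 − 0.195112)/0.42 ≈ €606 billion.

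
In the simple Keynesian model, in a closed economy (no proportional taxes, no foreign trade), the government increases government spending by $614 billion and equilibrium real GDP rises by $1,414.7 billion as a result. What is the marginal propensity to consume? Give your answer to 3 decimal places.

Implied spending multiplier k = ΔY/ΔG = 1,414.7/614 ≈ 2.3041.
Since k = 1/(1 − MPC), MPC = 1 − 1/k = 1 − ΔG/ΔY = 1 − 614/1,414.7 ≈ 0.566.

0.566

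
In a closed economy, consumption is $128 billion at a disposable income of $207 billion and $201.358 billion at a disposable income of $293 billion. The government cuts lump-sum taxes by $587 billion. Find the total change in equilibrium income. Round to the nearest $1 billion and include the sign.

MPC = ΔC/ΔYd = (201.358 − 128)/(293 − 207) = 73.358/86 = 0.853.
A lump-sum tax change of −$587 billion shifts disposable income by +$587 billion; first-round consumption changes by −c × ΔT = −0.853 × (−$587 billion) = +$500.711 billion.
Expenditure multiplier = 1/(1 − MPC) = 1/(1 − 0.853) = 1/0.147 ≈ 6.803.
The tax multiplier is −c × k ≈ −5.803, so ΔY = k × (−c·ΔT) = (+$500.711 billion) / 0.147 ≈ +$3,406 billion.

+$3,406 billion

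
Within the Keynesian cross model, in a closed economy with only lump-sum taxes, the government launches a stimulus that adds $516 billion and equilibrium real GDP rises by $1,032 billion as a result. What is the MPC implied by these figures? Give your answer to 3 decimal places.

0.500

Implied spending multiplier k = ΔY/ΔG = 1,032/516 = 2.
Since k = 1/(1 − MPC), MPC = 1 − 1/k = 1 − ΔG/ΔY = 1 − 516/1,032 = 0.500.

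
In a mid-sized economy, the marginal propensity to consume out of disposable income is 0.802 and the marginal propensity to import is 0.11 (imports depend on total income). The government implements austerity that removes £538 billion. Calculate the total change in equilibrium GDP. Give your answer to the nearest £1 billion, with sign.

−£1,747 billion

Government-spending multiplier = 1/(1 − c + m) = 1/(1 − 0.802 + 0.11) = 1/0.308 ≈ 3.247.
ΔY = k × ΔG = (−£538 billion) / 0.308 ≈ −£1,747 billion.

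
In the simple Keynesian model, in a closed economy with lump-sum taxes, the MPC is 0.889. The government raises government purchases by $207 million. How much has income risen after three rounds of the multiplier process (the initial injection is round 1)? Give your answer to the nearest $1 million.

Round 1 adds ΔG = $207 million; each later round is MPC = 0.889 times the previous.
After 3 rounds: 207 + 184.023 + 163.596447 = ΔG·(1 − c^3)/(1 − c) = 207 × (1 − 0.702595369)/0.111 ≈ $555 million.

$555 million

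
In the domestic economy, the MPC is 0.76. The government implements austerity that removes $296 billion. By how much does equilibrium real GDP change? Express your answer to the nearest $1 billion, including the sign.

−$1,233 billion

Expenditure multiplier = 1/(1 − MPC) = 1/(1 − 0.76) = 1/0.24 ≈ 4.167.
ΔY = k × ΔG = (−$296 billion) / 0.24 ≈ −$1,233 billion.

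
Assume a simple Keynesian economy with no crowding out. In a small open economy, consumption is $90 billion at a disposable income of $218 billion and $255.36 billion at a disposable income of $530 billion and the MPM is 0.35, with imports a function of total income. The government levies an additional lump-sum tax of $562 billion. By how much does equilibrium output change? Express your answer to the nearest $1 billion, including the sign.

−$363 billion

MPC = ΔC/ΔYd = (255.36 − 90)/(530 − 218) = 165.36/312 = 0.53.
A lump-sum tax change of +$562 billion shifts disposable income by −$562 billion; first-round consumption changes by −c × ΔT = −0.53 × (+$562 billion) = −$297.86 billion.
Expenditure multiplier = 1/(1 − c + m) = 1/(1 − 0.53 + 0.35) = 1/0.82 ≈ 1.22.
The tax multiplier is −c × k ≈ −0.646, so ΔY = k × (−c·ΔT) = (−$297.86 billion) / 0.82 ≈ −$363 billion.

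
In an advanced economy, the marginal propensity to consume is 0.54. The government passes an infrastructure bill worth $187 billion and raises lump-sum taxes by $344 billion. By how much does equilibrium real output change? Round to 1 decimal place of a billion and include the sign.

+$2.7 billion

Expenditure multiplier = 1/(1 − MPC) = 1/(1 − 0.54) = 1/0.46 ≈ 2.174.
ΔG contributes k·ΔG = (+$187 billion) / 0.46 ≈ +$406.5 billion.
ΔT of +$344 billion changes first-round spending by −c·ΔT = −$185.76 billion, contributing k·(−c·ΔT) = (−$185.76 billion) / 0.46 ≈ −$403.8 billion.
Net ΔY = k(ΔG − c·ΔT) = (+$1.24 billion) / 0.46 ≈ +$2.7 billion.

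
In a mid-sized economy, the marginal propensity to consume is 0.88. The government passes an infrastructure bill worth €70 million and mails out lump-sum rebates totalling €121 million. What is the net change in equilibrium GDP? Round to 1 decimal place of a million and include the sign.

+€1,470.7 million

Expenditure multiplier = 1/(1 − MPC) = 1/(1 − 0.88) = 1/0.12 ≈ 8.333.
ΔG contributes k·ΔG = (+€70 million) / 0.12 ≈ +€583.3 million.
ΔT of −€121 million changes first-round spending by −c·ΔT = +€106.48 million, contributing k·(−c·ΔT) = (+€106.48 million) / 0.12 ≈ +€887.3 million.
Net ΔY = k(ΔG − c·ΔT) = (+€176.48 million) / 0.12 ≈ +€1,470.7 million.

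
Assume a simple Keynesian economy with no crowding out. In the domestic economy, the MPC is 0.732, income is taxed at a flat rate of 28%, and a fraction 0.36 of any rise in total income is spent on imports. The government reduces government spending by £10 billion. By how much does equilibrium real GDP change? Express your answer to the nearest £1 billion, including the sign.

−£12 billion

Government-spending multiplier = 1/(1 − c(1−t) + m) = 1/(1 − 0.732×0.72 + 0.36) = 1/0.83296 ≈ 1.201.
ΔY = k × ΔG = (−£10 billion) / 0.83296 ≈ −£12 billion.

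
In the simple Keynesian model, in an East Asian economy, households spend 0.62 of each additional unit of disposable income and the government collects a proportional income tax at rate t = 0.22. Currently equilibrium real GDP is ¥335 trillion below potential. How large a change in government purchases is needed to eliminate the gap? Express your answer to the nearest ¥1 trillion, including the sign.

Spending multiplier = 1/(1 − c(1−t)) = 1/(1 − 0.62×0.78) = 1/0.5164 ≈ 1.936.
Need ΔY = +¥335 trillion, so ΔG = ΔY/k = (+¥335 trillion) × 0.5164 ≈ +¥173 trillion.
The government should increase government purchases by ¥173 trillion.

+¥173 trillion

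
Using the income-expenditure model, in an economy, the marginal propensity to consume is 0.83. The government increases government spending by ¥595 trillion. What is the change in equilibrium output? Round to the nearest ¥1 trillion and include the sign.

+¥3,500 trillion

Spending multiplier = 1/(1 − MPC) = 1/(1 − 0.83) = 1/0.17 ≈ 5.882.
ΔY = k × ΔG = (+¥595 trillion) / 0.17 = +¥3,500 trillion.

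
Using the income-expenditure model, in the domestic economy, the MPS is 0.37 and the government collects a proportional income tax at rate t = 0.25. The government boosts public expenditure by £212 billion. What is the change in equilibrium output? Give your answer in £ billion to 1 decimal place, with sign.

MPC = 1 − MPS = 1 − 0.37 = 0.63.
Government-spending multiplier = 1/(1 − c(1−t)) = 1/(1 − 0.63×0.75) = 1/0.5275 ≈ 1.896.
ΔY = k × ΔG = (+£212 billion) / 0.5275 ≈ +£401.9 billion.

+£401.9 billion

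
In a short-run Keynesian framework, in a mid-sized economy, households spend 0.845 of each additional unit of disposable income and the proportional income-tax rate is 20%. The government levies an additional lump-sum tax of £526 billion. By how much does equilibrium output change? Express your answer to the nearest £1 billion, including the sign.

−£1,372 billion

A lump-sum tax change of +£526 billion shifts disposable income by −£526 billion; first-round consumption changes by −c × ΔT = −0.845 × (+£526 billion) = −£444.47 billion.
Expenditure multiplier = 1/(1 − c(1−t)) = 1/(1 − 0.845×0.8) = 1/0.324 ≈ 3.086.
The tax multiplier is −c × k ≈ −2.608, so ΔY = k × (−c·ΔT) = (−£444.47 billion) / 0.324 ≈ −£1,372 billion.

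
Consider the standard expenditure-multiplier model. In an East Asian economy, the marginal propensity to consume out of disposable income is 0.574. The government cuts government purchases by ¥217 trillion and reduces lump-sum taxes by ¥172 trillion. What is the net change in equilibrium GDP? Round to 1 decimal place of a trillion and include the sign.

−¥277.6 trillion

Expenditure multiplier = 1/(1 − MPC) = 1/(1 − 0.574) = 1/0.426 ≈ 2.347.
ΔG contributes k·ΔG = (−¥217 trillion) / 0.426 ≈ −¥509.4 trillion.
ΔT of −¥172 trillion changes first-round spending by −c·ΔT = +¥98.728 trillion, contributing k·(−c·ΔT) = (+¥98.728 trillion) / 0.426 ≈ +¥231.8 trillion.
Net ΔY = k(ΔG − c·ΔT) = (−¥118.272 trillion) / 0.426 ≈ −¥277.6 trillion.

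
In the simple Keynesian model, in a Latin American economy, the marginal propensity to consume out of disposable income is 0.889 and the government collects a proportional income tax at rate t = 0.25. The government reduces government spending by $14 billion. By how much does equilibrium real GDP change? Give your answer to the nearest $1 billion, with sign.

−$42 billion

Government-spending multiplier = 1/(1 − c(1−t)) = 1/(1 − 0.889×0.75) = 1/0.33325 ≈ 3.001.
ΔY = k × ΔG = (−$14 billion) / 0.33325 ≈ −$42 billion.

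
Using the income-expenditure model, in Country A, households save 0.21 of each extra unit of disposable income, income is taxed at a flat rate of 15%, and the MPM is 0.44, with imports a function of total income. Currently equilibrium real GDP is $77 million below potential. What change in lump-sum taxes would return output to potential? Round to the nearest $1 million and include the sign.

−$75 million

MPC = 1 − MPS = 1 − 0.21 = 0.79.
Spending multiplier = 1/(1 − c(1−t) + m) = 1/(1 − 0.79×0.85 + 0.44) = 1/0.7685 ≈ 1.301.
Tax multiplier = −c·k = −0.79/0.7685 ≈ −1.028. Need ΔY = +$77 million, so ΔT = ΔY/(−c·k) = −(+$77 million) × 0.7685 / 0.79 ≈ −$75 million.
The government should cut lump-sum taxes by $75 million.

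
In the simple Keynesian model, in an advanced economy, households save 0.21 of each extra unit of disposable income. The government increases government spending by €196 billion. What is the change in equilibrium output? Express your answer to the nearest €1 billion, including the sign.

+€933 billion

MPC = 1 − MPS = 1 − 0.21 = 0.79.
Expenditure multiplier = 1/(1 − MPC) = 1/(1 − 0.79) = 1/0.21 ≈ 4.762.
ΔY = k × ΔG = (+€196 billion) / 0.21 ≈ +€933 billion.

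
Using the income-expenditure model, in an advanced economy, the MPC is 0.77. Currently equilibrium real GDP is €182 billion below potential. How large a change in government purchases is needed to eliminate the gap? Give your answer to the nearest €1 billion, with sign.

Spending multiplier = 1/(1 − MPC) = 1/(1 − 0.77) = 1/0.23 ≈ 4.348.
Need ΔY = +€182 billion, so ΔG = ΔY/k = (+€182 billion) × 0.23 ≈ +€42 billion.
The government should increase government purchases by €42 billion.

+€42 billion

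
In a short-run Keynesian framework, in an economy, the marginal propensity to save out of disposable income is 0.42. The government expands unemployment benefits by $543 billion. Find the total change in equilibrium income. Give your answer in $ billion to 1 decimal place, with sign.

MPC = 1 − MPS = 1 − 0.42 = 0.58.
The transfer change shifts disposable income by +$543 billion, so first-round consumption changes by c·ΔTR = 0.58 × (+$543 billion) = +$314.94 billion.
Expenditure multiplier = 1/(1 − MPC) = 1/(1 − 0.58) = 1/0.42 ≈ 2.381.
The transfer multiplier is c × k ≈ 1.381, so ΔY = k × (c·ΔTR) = (+$314.94 billion) / 0.42 ≈ +$749.9 billion.

+$749.9 billion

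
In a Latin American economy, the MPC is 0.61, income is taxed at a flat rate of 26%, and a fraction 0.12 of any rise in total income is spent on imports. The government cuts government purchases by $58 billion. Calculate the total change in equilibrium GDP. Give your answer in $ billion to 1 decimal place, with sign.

Spending multiplier = 1/(1 − c(1−t) + m) = 1/(1 − 0.61×0.74 + 0.12) = 1/0.6686 ≈ 1.496.
ΔY = k × ΔG = (−$58 billion) / 0.6686 ≈ −$86.7 billion.

−$86.7 billion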